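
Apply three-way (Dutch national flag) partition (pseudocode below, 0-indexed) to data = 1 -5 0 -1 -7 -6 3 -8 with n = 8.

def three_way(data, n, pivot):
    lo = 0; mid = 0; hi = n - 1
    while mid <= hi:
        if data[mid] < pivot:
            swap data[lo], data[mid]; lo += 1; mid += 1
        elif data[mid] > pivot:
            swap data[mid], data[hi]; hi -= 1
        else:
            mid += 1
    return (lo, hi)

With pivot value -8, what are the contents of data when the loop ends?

pivot = -8; lo=0, mid=0, hi=7
data[mid]=1>-8: swap data[0],data[7]; hi=6 → -8 -5 0 -1 -7 -6 3 1
data[mid]=-8=-8: mid=1
data[mid]=-5>-8: swap data[1],data[6]; hi=5 → -8 3 0 -1 -7 -6 -5 1
data[mid]=3>-8: swap data[1],data[5]; hi=4 → -8 -6 0 -1 -7 3 -5 1
data[mid]=-6>-8: swap data[1],data[4]; hi=3 → -8 -7 0 -1 -6 3 -5 1
data[mid]=-7>-8: swap data[1],data[3]; hi=2 → -8 -1 0 -7 -6 3 -5 1
data[mid]=-1>-8: swap data[1],data[2]; hi=1 → -8 0 -1 -7 -6 3 -5 1
data[mid]=0>-8: swap data[1],data[1]; hi=0 → -8 0 -1 -7 -6 3 -5 1
end: lo=0, hi=0; data = -8 0 -1 -7 -6 3 -5 1

-8 0 -1 -7 -6 3 -5 1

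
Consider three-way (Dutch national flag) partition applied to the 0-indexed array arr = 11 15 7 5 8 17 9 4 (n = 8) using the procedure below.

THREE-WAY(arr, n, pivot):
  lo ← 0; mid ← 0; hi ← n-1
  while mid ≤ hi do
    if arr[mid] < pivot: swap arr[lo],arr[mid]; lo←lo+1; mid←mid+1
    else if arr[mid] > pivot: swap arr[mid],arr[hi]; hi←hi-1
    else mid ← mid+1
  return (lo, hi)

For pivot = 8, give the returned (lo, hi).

(3, 3)

pivot = 8; lo=0, mid=0, hi=7
arr[mid]=11>8: swap arr[0],arr[7]; hi=6 → 4 15 7 5 8 17 9 11
arr[mid]=4<8: swap arr[0],arr[0]; lo=1,mid=1 → 4 15 7 5 8 17 9 11
arr[mid]=15>8: swap arr[1],arr[6]; hi=5 → 4 9 7 5 8 17 15 11
arr[mid]=9>8: swap arr[1],arr[5]; hi=4 → 4 17 7 5 8 9 15 11
arr[mid]=17>8: swap arr[1],arr[4]; hi=3 → 4 8 7 5 17 9 15 11
arr[mid]=8=8: mid=2
arr[mid]=7<8: swap arr[1],arr[2]; lo=2,mid=3 → 4 7 8 5 17 9 15 11
arr[mid]=5<8: swap arr[2],arr[3]; lo=3,mid=4 → 4 7 5 8 17 9 15 11
end: lo=3, hi=3; arr = 4 7 5 8 17 9 15 11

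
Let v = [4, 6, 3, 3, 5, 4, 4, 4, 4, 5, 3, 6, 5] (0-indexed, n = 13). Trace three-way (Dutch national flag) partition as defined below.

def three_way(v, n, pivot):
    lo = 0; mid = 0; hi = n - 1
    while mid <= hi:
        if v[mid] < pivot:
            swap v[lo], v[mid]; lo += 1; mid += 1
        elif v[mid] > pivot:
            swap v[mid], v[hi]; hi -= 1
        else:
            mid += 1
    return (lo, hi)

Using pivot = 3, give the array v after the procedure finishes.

pivot = 3; lo=0, mid=0, hi=12
v[mid]=4>3: swap v[0],v[12]; hi=11 → [5, 6, 3, 3, 5, 4, 4, 4, 4, 5, 3, 6, 4]
v[mid]=5>3: swap v[0],v[11]; hi=10 → [6, 6, 3, 3, 5, 4, 4, 4, 4, 5, 3, 5, 4]
v[mid]=6>3: swap v[0],v[10]; hi=9 → [3, 6, 3, 3, 5, 4, 4, 4, 4, 5, 6, 5, 4]
v[mid]=3=3: mid=1
v[mid]=6>3: swap v[1],v[9]; hi=8 → [3, 5, 3, 3, 5, 4, 4, 4, 4, 6, 6, 5, 4]
v[mid]=5>3: swap v[1],v[8]; hi=7 → [3, 4, 3, 3, 5, 4, 4, 4, 5, 6, 6, 5, 4]
v[mid]=4>3: swap v[1],v[7]; hi=6 → [3, 4, 3, 3, 5, 4, 4, 4, 5, 6, 6, 5, 4]
v[mid]=4>3: swap v[1],v[6]; hi=5 → [3, 4, 3, 3, 5, 4, 4, 4, 5, 6, 6, 5, 4]
v[mid]=4>3: swap v[1],v[5]; hi=4 → [3, 4, 3, 3, 5, 4, 4, 4, 5, 6, 6, 5, 4]
v[mid]=4>3: swap v[1],v[4]; hi=3 → [3, 5, 3, 3, 4, 4, 4, 4, 5, 6, 6, 5, 4]
v[mid]=5>3: swap v[1],v[3]; hi=2 → [3, 3, 3, 5, 4, 4, 4, 4, 5, 6, 6, 5, 4]
v[mid]=3=3: mid=2
v[mid]=3=3: mid=3
end: lo=0, hi=2; v = [3, 3, 3, 5, 4, 4, 4, 4, 5, 6, 6, 5, 4]

[3, 3, 3, 5, 4, 4, 4, 4, 5, 6, 6, 5, 4]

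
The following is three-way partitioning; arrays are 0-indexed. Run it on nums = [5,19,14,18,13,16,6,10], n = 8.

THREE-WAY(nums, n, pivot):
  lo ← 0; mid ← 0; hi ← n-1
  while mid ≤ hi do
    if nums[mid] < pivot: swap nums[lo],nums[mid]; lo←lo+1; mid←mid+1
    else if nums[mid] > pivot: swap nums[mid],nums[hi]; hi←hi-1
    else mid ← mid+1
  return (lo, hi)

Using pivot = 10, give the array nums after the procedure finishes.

[5,6,10,13,16,18,14,19]

pivot = 10; lo=0, mid=0, hi=7
nums[mid]=5<10: swap nums[0],nums[0]; lo=1,mid=1 → [5,19,14,18,13,16,6,10]
nums[mid]=19>10: swap nums[1],nums[7]; hi=6 → [5,10,14,18,13,16,6,19]
nums[mid]=10=10: mid=2
nums[mid]=14>10: swap nums[2],nums[6]; hi=5 → [5,10,6,18,13,16,14,19]
nums[mid]=6<10: swap nums[1],nums[2]; lo=2,mid=3 → [5,6,10,18,13,16,14,19]
nums[mid]=18>10: swap nums[3],nums[5]; hi=4 → [5,6,10,16,13,18,14,19]
nums[mid]=16>10: swap nums[3],nums[4]; hi=3 → [5,6,10,13,16,18,14,19]
nums[mid]=13>10: swap nums[3],nums[3]; hi=2 → [5,6,10,13,16,18,14,19]
end: lo=2, hi=2; nums = [5,6,10,13,16,18,14,19]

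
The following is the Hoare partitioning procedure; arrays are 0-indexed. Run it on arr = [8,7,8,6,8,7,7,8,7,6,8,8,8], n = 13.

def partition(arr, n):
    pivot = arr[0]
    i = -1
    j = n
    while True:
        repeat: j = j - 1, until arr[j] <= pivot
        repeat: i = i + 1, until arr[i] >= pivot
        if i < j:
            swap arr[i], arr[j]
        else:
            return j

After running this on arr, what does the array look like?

pivot = arr[0] = 8; i = -1, j = 13
j→12 (arr[12]=8≤8), i→0 (arr[0]=8≥8); i<j, swap → [8,7,8,6,8,7,7,8,7,6,8,8,8]
j→11 (arr[11]=8≤8), i→2 (arr[2]=8≥8); i<j, swap → [8,7,8,6,8,7,7,8,7,6,8,8,8]
j→10 (arr[10]=8≤8), i→4 (arr[4]=8≥8); i<j, swap → [8,7,8,6,8,7,7,8,7,6,8,8,8]
j→9 (arr[9]=6≤8), i→7 (arr[7]=8≥8); i<j, swap → [8,7,8,6,8,7,7,6,7,8,8,8,8]
j→8, i→9; i≥j, return j=8. arr = [8,7,8,6,8,7,7,6,7,8,8,8,8]

[8,7,8,6,8,7,7,6,7,8,8,8,8]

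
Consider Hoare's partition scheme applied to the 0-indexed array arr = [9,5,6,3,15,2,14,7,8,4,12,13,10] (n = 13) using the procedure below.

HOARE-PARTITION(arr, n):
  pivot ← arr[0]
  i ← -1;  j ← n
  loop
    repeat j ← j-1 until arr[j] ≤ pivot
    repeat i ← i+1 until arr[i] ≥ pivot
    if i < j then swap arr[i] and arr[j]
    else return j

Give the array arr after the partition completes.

[4,5,6,3,8,2,7,14,15,9,12,13,10]

pivot=9
j stops at 9 (4), i stops at 0 (9); swap ⇒ [4,5,6,3,15,2,14,7,8,9,12,13,10]
j stops at 8 (8), i stops at 4 (15); swap ⇒ [4,5,6,3,8,2,14,7,15,9,12,13,10]
j stops at 7 (7), i stops at 6 (14); swap ⇒ [4,5,6,3,8,2,7,14,15,9,12,13,10]
j stops at 6, i stops at 7; i≥j ⇒ return 6. arr=[4,5,6,3,8,2,7,14,15,9,12,13,10]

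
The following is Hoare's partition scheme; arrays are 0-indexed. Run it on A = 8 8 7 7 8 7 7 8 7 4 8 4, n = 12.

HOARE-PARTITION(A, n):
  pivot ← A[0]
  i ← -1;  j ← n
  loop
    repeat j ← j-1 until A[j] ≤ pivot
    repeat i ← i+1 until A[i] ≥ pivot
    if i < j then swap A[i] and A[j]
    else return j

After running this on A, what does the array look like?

4 8 7 7 4 7 7 7 8 8 8 8

pivot = A[0] = 8; i = -1, j = 12
j→11 (A[11]=4≤8), i→0 (A[0]=8≥8); i<j, swap → 4 8 7 7 8 7 7 8 7 4 8 8
j→10 (A[10]=8≤8), i→1 (A[1]=8≥8); i<j, swap → 4 8 7 7 8 7 7 8 7 4 8 8
j→9 (A[9]=4≤8), i→4 (A[4]=8≥8); i<j, swap → 4 8 7 7 4 7 7 8 7 8 8 8
j→8 (A[8]=7≤8), i→7 (A[7]=8≥8); i<j, swap → 4 8 7 7 4 7 7 7 8 8 8 8
j→7, i→8; i≥j, return j=7. A = 4 8 7 7 4 7 7 7 8 8 8 8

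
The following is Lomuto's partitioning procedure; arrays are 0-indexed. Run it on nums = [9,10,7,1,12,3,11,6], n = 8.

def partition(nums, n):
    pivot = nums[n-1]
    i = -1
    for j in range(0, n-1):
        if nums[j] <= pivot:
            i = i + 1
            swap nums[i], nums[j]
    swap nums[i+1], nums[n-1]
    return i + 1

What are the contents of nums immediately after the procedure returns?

[1,3,6,9,12,10,11,7]

pivot=6, i=-1
j=0: 9>6, skip
j=1: 10>6, skip
j=2: 7>6, skip
j=3: 1≤6, i=0, swap(0,3) ⇒ [1,10,7,9,12,3,11,6]
j=4: 12>6, skip
j=5: 3≤6, i=1, swap(1,5) ⇒ [1,3,7,9,12,10,11,6]
j=6: 11>6, skip
swap(2,7) ⇒ [1,3,6,9,12,10,11,7]; return 2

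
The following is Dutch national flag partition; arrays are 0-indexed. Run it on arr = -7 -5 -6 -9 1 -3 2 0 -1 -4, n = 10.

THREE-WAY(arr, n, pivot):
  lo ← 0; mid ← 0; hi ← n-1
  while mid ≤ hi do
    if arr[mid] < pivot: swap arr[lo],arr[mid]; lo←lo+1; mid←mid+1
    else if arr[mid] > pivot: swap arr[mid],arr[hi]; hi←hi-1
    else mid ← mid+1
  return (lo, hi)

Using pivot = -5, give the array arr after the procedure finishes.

pivot = -5; lo=0, mid=0, hi=9
arr[mid]=-7<-5: swap arr[0],arr[0]; lo=1,mid=1 → -7 -5 -6 -9 1 -3 2 0 -1 -4
arr[mid]=-5=-5: mid=2
arr[mid]=-6<-5: swap arr[1],arr[2]; lo=2,mid=3 → -7 -6 -5 -9 1 -3 2 0 -1 -4
arr[mid]=-9<-5: swap arr[2],arr[3]; lo=3,mid=4 → -7 -6 -9 -5 1 -3 2 0 -1 -4
arr[mid]=1>-5: swap arr[4],arr[9]; hi=8 → -7 -6 -9 -5 -4 -3 2 0 -1 1
arr[mid]=-4>-5: swap arr[4],arr[8]; hi=7 → -7 -6 -9 -5 -1 -3 2 0 -4 1
arr[mid]=-1>-5: swap arr[4],arr[7]; hi=6 → -7 -6 -9 -5 0 -3 2 -1 -4 1
arr[mid]=0>-5: swap arr[4],arr[6]; hi=5 → -7 -6 -9 -5 2 -3 0 -1 -4 1
arr[mid]=2>-5: swap arr[4],arr[5]; hi=4 → -7 -6 -9 -5 -3 2 0 -1 -4 1
arr[mid]=-3>-5: swap arr[4],arr[4]; hi=3 → -7 -6 -9 -5 -3 2 0 -1 -4 1
end: lo=3, hi=3; arr = -7 -6 -9 -5 -3 2 0 -1 -4 1

-7 -6 -9 -5 -3 2 0 -1 -4 1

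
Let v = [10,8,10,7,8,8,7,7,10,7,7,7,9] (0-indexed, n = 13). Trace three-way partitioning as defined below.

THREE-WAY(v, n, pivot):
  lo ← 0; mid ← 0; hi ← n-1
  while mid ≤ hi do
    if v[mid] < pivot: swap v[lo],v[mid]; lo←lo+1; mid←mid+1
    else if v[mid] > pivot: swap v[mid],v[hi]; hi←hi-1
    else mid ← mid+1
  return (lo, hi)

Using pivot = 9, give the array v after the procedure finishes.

lo=0 mid=0 hi=12
10>9: swap(0,12), hi=11 ⇒ [9,8,10,7,8,8,7,7,10,7,7,7,10]
9=9: mid=1
8<9: swap(0,1), lo=1 mid=2 ⇒ [8,9,10,7,8,8,7,7,10,7,7,7,10]
10>9: swap(2,11), hi=10 ⇒ [8,9,7,7,8,8,7,7,10,7,7,10,10]
7<9: swap(1,2), lo=2 mid=3 ⇒ [8,7,9,7,8,8,7,7,10,7,7,10,10]
7<9: swap(2,3), lo=3 mid=4 ⇒ [8,7,7,9,8,8,7,7,10,7,7,10,10]
8<9: swap(3,4), lo=4 mid=5 ⇒ [8,7,7,8,9,8,7,7,10,7,7,10,10]
8<9: swap(4,5), lo=5 mid=6 ⇒ [8,7,7,8,8,9,7,7,10,7,7,10,10]
7<9: swap(5,6), lo=6 mid=7 ⇒ [8,7,7,8,8,7,9,7,10,7,7,10,10]
7<9: swap(6,7), lo=7 mid=8 ⇒ [8,7,7,8,8,7,7,9,10,7,7,10,10]
10>9: swap(8,10), hi=9 ⇒ [8,7,7,8,8,7,7,9,7,7,10,10,10]
7<9: swap(7,8), lo=8 mid=9 ⇒ [8,7,7,8,8,7,7,7,9,7,10,10,10]
7<9: swap(8,9), lo=9 mid=10 ⇒ [8,7,7,8,8,7,7,7,7,9,10,10,10]
done. lo=9 hi=9; v=[8,7,7,8,8,7,7,7,7,9,10,10,10]

[8,7,7,8,8,7,7,7,7,9,10,10,10]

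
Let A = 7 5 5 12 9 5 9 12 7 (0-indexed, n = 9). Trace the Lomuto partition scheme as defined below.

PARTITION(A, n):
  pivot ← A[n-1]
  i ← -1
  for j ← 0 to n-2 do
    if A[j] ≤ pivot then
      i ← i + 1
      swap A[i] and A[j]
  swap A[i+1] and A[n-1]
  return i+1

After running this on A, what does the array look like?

pivot = A[8] = 7; i = -1
j=0: A[0]=7 ≤ 7 → i=0, swap A[0],A[0] (no change) → 7 5 5 12 9 5 9 12 7
j=1: A[1]=5 ≤ 7 → i=1, swap A[1],A[1] (no change) → 7 5 5 12 9 5 9 12 7
j=2: A[2]=5 ≤ 7 → i=2, swap A[2],A[2] (no change) → 7 5 5 12 9 5 9 12 7
j=3: A[3]=12 > 7 → no swap
j=4: A[4]=9 > 7 → no swap
j=5: A[5]=5 ≤ 7 → i=3, swap A[3],A[5] → 7 5 5 5 9 12 9 12 7
j=6: A[6]=9 > 7 → no swap
j=7: A[7]=12 > 7 → no swap
final swap A[4],A[8] → 7 5 5 5 7 12 9 12 9; return 4

7 5 5 5 7 12 9 12 9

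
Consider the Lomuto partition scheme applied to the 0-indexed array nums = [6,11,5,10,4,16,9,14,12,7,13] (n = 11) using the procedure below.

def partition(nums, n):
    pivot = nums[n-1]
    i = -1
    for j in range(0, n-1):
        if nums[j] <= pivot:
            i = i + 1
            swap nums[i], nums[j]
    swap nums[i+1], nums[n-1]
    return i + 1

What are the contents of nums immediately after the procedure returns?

[6,11,5,10,4,9,12,7,13,14,16]

pivot = nums[10] = 13; i = -1
j=0: nums[0]=6 ≤ 13 → i=0, swap nums[0],nums[0] (no change) → [6,11,5,10,4,16,9,14,12,7,13]
j=1: nums[1]=11 ≤ 13 → i=1, swap nums[1],nums[1] (no change) → [6,11,5,10,4,16,9,14,12,7,13]
j=2: nums[2]=5 ≤ 13 → i=2, swap nums[2],nums[2] (no change) → [6,11,5,10,4,16,9,14,12,7,13]
j=3: nums[3]=10 ≤ 13 → i=3, swap nums[3],nums[3] (no change) → [6,11,5,10,4,16,9,14,12,7,13]
j=4: nums[4]=4 ≤ 13 → i=4, swap nums[4],nums[4] (no change) → [6,11,5,10,4,16,9,14,12,7,13]
j=5: nums[5]=16 > 13 → no swap
j=6: nums[6]=9 ≤ 13 → i=5, swap nums[5],nums[6] → [6,11,5,10,4,9,16,14,12,7,13]
j=7: nums[7]=14 > 13 → no swap
j=8: nums[8]=12 ≤ 13 → i=6, swap nums[6],nums[8] → [6,11,5,10,4,9,12,14,16,7,13]
j=9: nums[9]=7 ≤ 13 → i=7, swap nums[7],nums[9] → [6,11,5,10,4,9,12,7,16,14,13]
final swap nums[8],nums[10] → [6,11,5,10,4,9,12,7,13,14,16]; return 8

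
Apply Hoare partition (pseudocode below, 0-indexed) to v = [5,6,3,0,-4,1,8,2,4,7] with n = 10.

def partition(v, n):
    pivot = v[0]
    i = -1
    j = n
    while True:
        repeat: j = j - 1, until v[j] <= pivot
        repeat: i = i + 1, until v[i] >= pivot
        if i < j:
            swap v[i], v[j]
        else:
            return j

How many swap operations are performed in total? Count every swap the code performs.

2

pivot=5
j stops at 8 (4), i stops at 0 (5); swap ⇒ [4,6,3,0,-4,1,8,2,5,7]
j stops at 7 (2), i stops at 1 (6); swap ⇒ [4,2,3,0,-4,1,8,6,5,7]
j stops at 5, i stops at 6; i≥j ⇒ return 5. v=[4,2,3,0,-4,1,8,6,5,7]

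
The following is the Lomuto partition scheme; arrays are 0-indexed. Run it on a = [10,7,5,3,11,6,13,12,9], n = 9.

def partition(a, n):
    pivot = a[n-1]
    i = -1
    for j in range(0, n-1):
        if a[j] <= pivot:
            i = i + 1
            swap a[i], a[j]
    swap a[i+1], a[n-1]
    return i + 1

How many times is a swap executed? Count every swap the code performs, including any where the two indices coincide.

pivot = a[8] = 9; i = -1
j=0: a[0]=10 > 9 → no swap
j=1: a[1]=7 ≤ 9 → i=0, swap a[0],a[1] → [7,10,5,3,11,6,13,12,9]
j=2: a[2]=5 ≤ 9 → i=1, swap a[1],a[2] → [7,5,10,3,11,6,13,12,9]
j=3: a[3]=3 ≤ 9 → i=2, swap a[2],a[3] → [7,5,3,10,11,6,13,12,9]
j=4: a[4]=11 > 9 → no swap
j=5: a[5]=6 ≤ 9 → i=3, swap a[3],a[5] → [7,5,3,6,11,10,13,12,9]
j=6: a[6]=13 > 9 → no swap
j=7: a[7]=12 > 9 → no swap
final swap a[4],a[8] → [7,5,3,6,9,10,13,12,11]; return 4

5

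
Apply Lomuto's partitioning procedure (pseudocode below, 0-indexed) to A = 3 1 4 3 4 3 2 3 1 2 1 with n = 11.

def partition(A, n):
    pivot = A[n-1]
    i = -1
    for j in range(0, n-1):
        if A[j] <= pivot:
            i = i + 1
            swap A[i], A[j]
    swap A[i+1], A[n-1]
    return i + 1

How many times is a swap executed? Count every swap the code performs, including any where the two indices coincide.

3

pivot=1, i=-1
j=0: 3>1, skip
j=1: 1≤1, i=0, swap(0,1) ⇒ 1 3 4 3 4 3 2 3 1 2 1
j=2: 4>1, skip
j=3: 3>1, skip
j=4: 4>1, skip
j=5: 3>1, skip
j=6: 2>1, skip
j=7: 3>1, skip
j=8: 1≤1, i=1, swap(1,8) ⇒ 1 1 4 3 4 3 2 3 3 2 1
j=9: 2>1, skip
swap(2,10) ⇒ 1 1 1 3 4 3 2 3 3 2 4; return 2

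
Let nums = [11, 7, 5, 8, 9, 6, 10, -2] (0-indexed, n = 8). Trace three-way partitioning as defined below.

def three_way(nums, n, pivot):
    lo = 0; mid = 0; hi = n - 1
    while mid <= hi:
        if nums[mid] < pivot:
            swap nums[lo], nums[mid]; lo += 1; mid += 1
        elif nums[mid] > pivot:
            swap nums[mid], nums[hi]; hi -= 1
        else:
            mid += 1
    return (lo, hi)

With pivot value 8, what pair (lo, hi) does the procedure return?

(4, 4)

lo=0 mid=0 hi=7
11>8: swap(0,7), hi=6 ⇒ [-2, 7, 5, 8, 9, 6, 10, 11]
-2<8: swap(0,0), lo=1 mid=1 ⇒ [-2, 7, 5, 8, 9, 6, 10, 11]
7<8: swap(1,1), lo=2 mid=2 ⇒ [-2, 7, 5, 8, 9, 6, 10, 11]
5<8: swap(2,2), lo=3 mid=3 ⇒ [-2, 7, 5, 8, 9, 6, 10, 11]
8=8: mid=4
9>8: swap(4,6), hi=5 ⇒ [-2, 7, 5, 8, 10, 6, 9, 11]
10>8: swap(4,5), hi=4 ⇒ [-2, 7, 5, 8, 6, 10, 9, 11]
6<8: swap(3,4), lo=4 mid=5 ⇒ [-2, 7, 5, 6, 8, 10, 9, 11]
done. lo=4 hi=4; nums=[-2, 7, 5, 6, 8, 10, 9, 11]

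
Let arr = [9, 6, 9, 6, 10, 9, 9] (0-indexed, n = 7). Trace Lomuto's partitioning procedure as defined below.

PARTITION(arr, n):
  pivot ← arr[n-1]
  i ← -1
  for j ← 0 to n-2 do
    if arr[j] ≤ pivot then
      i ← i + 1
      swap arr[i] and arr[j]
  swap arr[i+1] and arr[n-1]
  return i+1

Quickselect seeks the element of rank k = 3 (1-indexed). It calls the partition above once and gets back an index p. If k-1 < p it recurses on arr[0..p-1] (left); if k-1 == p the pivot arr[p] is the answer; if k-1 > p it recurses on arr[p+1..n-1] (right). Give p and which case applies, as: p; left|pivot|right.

pivot=9, i=-1
j=0: 9≤9, i=0, swap(0,0) ⇒ [9, 6, 9, 6, 10, 9, 9]
j=1: 6≤9, i=1, swap(1,1) ⇒ [9, 6, 9, 6, 10, 9, 9]
j=2: 9≤9, i=2, swap(2,2) ⇒ [9, 6, 9, 6, 10, 9, 9]
j=3: 6≤9, i=3, swap(3,3) ⇒ [9, 6, 9, 6, 10, 9, 9]
j=4: 10>9, skip
j=5: 9≤9, i=4, swap(4,5) ⇒ [9, 6, 9, 6, 9, 10, 9]
swap(5,6) ⇒ [9, 6, 9, 6, 9, 9, 10]; return 5
p = 5; k-1 = 2 < 5 ⇒ left

5; left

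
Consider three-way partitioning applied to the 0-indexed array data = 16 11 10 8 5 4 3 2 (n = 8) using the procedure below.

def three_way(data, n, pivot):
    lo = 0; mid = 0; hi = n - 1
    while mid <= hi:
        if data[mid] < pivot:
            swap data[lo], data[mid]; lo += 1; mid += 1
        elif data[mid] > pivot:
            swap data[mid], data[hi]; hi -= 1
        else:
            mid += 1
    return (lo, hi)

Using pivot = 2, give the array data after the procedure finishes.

2 10 8 5 4 3 11 16

lo=0 mid=0 hi=7
16>2: swap(0,7), hi=6 ⇒ 2 11 10 8 5 4 3 16
2=2: mid=1
11>2: swap(1,6), hi=5 ⇒ 2 3 10 8 5 4 11 16
3>2: swap(1,5), hi=4 ⇒ 2 4 10 8 5 3 11 16
4>2: swap(1,4), hi=3 ⇒ 2 5 10 8 4 3 11 16
5>2: swap(1,3), hi=2 ⇒ 2 8 10 5 4 3 11 16
8>2: swap(1,2), hi=1 ⇒ 2 10 8 5 4 3 11 16
10>2: swap(1,1), hi=0 ⇒ 2 10 8 5 4 3 11 16
done. lo=0 hi=0; data=2 10 8 5 4 3 11 16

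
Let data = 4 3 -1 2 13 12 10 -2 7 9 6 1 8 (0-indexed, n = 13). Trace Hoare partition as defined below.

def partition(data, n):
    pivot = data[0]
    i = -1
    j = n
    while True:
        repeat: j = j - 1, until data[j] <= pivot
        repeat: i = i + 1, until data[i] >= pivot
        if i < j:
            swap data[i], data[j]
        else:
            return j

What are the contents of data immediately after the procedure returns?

pivot=4
j stops at 11 (1), i stops at 0 (4); swap ⇒ 1 3 -1 2 13 12 10 -2 7 9 6 4 8
j stops at 7 (-2), i stops at 4 (13); swap ⇒ 1 3 -1 2 -2 12 10 13 7 9 6 4 8
j stops at 4, i stops at 5; i≥j ⇒ return 4. data=1 3 -1 2 -2 12 10 13 7 9 6 4 8

1 3 -1 2 -2 12 10 13 7 9 6 4 8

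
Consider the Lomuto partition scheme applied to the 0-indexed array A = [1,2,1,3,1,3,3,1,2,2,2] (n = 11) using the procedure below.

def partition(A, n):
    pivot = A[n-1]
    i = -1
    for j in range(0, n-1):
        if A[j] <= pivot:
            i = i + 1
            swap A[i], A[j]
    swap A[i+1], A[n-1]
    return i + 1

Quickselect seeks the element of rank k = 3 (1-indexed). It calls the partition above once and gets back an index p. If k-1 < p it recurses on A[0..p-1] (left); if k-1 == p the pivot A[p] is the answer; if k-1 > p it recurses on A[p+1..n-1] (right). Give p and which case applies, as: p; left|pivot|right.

pivot=2, i=-1
j=0: 1≤2, i=0, swap(0,0) ⇒ [1,2,1,3,1,3,3,1,2,2,2]
j=1: 2≤2, i=1, swap(1,1) ⇒ [1,2,1,3,1,3,3,1,2,2,2]
j=2: 1≤2, i=2, swap(2,2) ⇒ [1,2,1,3,1,3,3,1,2,2,2]
j=3: 3>2, skip
j=4: 1≤2, i=3, swap(3,4) ⇒ [1,2,1,1,3,3,3,1,2,2,2]
j=5: 3>2, skip
j=6: 3>2, skip
j=7: 1≤2, i=4, swap(4,7) ⇒ [1,2,1,1,1,3,3,3,2,2,2]
j=8: 2≤2, i=5, swap(5,8) ⇒ [1,2,1,1,1,2,3,3,3,2,2]
j=9: 2≤2, i=6, swap(6,9) ⇒ [1,2,1,1,1,2,2,3,3,3,2]
swap(7,10) ⇒ [1,2,1,1,1,2,2,2,3,3,3]; return 7
p = 7; k-1 = 2 < 7 ⇒ left

7; left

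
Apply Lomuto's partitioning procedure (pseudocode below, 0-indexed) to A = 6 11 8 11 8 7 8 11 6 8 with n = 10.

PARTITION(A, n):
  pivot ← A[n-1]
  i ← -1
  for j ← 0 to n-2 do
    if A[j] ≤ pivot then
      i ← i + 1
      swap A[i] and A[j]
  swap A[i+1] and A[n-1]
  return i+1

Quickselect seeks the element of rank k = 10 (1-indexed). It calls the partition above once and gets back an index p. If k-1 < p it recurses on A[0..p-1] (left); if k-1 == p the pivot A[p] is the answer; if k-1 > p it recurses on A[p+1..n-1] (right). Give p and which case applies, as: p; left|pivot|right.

pivot=8, i=-1
j=0: 6≤8, i=0, swap(0,0) ⇒ 6 11 8 11 8 7 8 11 6 8
j=1: 11>8, skip
j=2: 8≤8, i=1, swap(1,2) ⇒ 6 8 11 11 8 7 8 11 6 8
j=3: 11>8, skip
j=4: 8≤8, i=2, swap(2,4) ⇒ 6 8 8 11 11 7 8 11 6 8
j=5: 7≤8, i=3, swap(3,5) ⇒ 6 8 8 7 11 11 8 11 6 8
j=6: 8≤8, i=4, swap(4,6) ⇒ 6 8 8 7 8 11 11 11 6 8
j=7: 11>8, skip
j=8: 6≤8, i=5, swap(5,8) ⇒ 6 8 8 7 8 6 11 11 11 8
swap(6,9) ⇒ 6 8 8 7 8 6 8 11 11 11; return 6
p = 6; k-1 = 9 > 6 ⇒ right

6; right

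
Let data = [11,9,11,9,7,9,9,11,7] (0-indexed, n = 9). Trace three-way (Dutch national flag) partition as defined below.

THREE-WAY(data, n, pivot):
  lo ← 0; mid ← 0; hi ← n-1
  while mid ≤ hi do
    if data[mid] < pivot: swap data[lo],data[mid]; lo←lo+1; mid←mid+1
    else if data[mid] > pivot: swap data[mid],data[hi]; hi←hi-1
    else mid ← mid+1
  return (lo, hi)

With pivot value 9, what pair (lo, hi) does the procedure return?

(2, 5)

lo=0 mid=0 hi=8
11>9: swap(0,8), hi=7 ⇒ [7,9,11,9,7,9,9,11,11]
7<9: swap(0,0), lo=1 mid=1 ⇒ [7,9,11,9,7,9,9,11,11]
9=9: mid=2
11>9: swap(2,7), hi=6 ⇒ [7,9,11,9,7,9,9,11,11]
11>9: swap(2,6), hi=5 ⇒ [7,9,9,9,7,9,11,11,11]
9=9: mid=3
9=9: mid=4
7<9: swap(1,4), lo=2 mid=5 ⇒ [7,7,9,9,9,9,11,11,11]
9=9: mid=6
done. lo=2 hi=5; data=[7,7,9,9,9,9,11,11,11]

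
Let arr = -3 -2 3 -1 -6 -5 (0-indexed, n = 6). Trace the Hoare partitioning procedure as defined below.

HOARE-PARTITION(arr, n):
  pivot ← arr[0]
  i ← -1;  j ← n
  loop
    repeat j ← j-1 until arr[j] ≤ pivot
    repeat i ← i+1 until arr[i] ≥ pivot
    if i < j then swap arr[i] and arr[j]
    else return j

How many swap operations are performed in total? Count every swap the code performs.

pivot=-3
j stops at 5 (-5), i stops at 0 (-3); swap ⇒ -5 -2 3 -1 -6 -3
j stops at 4 (-6), i stops at 1 (-2); swap ⇒ -5 -6 3 -1 -2 -3
j stops at 1, i stops at 2; i≥j ⇒ return 1. arr=-5 -6 3 -1 -2 -3

2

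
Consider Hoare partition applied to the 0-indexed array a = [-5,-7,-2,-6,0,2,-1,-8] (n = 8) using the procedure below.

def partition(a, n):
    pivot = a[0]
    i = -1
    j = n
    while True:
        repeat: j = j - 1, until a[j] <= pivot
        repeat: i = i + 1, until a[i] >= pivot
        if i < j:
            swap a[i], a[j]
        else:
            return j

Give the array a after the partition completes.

pivot = a[0] = -5; i = -1, j = 8
j→7 (a[7]=-8≤-5), i→0 (a[0]=-5≥-5); i<j, swap → [-8,-7,-2,-6,0,2,-1,-5]
j→3 (a[3]=-6≤-5), i→2 (a[2]=-2≥-5); i<j, swap → [-8,-7,-6,-2,0,2,-1,-5]
j→2, i→3; i≥j, return j=2. a = [-8,-7,-6,-2,0,2,-1,-5]

[-8,-7,-6,-2,0,2,-1,-5]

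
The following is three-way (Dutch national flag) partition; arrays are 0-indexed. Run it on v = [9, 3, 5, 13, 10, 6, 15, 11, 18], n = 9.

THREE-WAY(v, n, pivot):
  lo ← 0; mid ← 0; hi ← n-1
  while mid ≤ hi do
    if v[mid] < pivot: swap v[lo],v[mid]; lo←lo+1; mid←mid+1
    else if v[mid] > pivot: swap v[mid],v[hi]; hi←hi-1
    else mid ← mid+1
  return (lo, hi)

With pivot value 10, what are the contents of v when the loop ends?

[9, 3, 5, 6, 10, 15, 11, 18, 13]

lo=0 mid=0 hi=8
9<10: swap(0,0), lo=1 mid=1 ⇒ [9, 3, 5, 13, 10, 6, 15, 11, 18]
3<10: swap(1,1), lo=2 mid=2 ⇒ [9, 3, 5, 13, 10, 6, 15, 11, 18]
5<10: swap(2,2), lo=3 mid=3 ⇒ [9, 3, 5, 13, 10, 6, 15, 11, 18]
13>10: swap(3,8), hi=7 ⇒ [9, 3, 5, 18, 10, 6, 15, 11, 13]
18>10: swap(3,7), hi=6 ⇒ [9, 3, 5, 11, 10, 6, 15, 18, 13]
11>10: swap(3,6), hi=5 ⇒ [9, 3, 5, 15, 10, 6, 11, 18, 13]
15>10: swap(3,5), hi=4 ⇒ [9, 3, 5, 6, 10, 15, 11, 18, 13]
6<10: swap(3,3), lo=4 mid=4 ⇒ [9, 3, 5, 6, 10, 15, 11, 18, 13]
10=10: mid=5
done. lo=4 hi=4; v=[9, 3, 5, 6, 10, 15, 11, 18, 13]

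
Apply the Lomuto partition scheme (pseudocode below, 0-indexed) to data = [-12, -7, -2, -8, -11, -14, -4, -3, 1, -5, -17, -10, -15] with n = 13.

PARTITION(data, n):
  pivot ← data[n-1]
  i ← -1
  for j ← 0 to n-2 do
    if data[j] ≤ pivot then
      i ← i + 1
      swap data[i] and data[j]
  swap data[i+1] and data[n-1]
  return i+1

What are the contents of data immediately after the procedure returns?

pivot = data[12] = -15; i = -1
j=0: data[0]=-12 > -15 → no swap
j=1: data[1]=-7 > -15 → no swap
j=2: data[2]=-2 > -15 → no swap
j=3: data[3]=-8 > -15 → no swap
j=4: data[4]=-11 > -15 → no swap
j=5: data[5]=-14 > -15 → no swap
j=6: data[6]=-4 > -15 → no swap
j=7: data[7]=-3 > -15 → no swap
j=8: data[8]=1 > -15 → no swap
j=9: data[9]=-5 > -15 → no swap
j=10: data[10]=-17 ≤ -15 → i=0, swap data[0],data[10] → [-17, -7, -2, -8, -11, -14, -4, -3, 1, -5, -12, -10, -15]
j=11: data[11]=-10 > -15 → no swap
final swap data[1],data[12] → [-17, -15, -2, -8, -11, -14, -4, -3, 1, -5, -12, -10, -7]; return 1

[-17, -15, -2, -8, -11, -14, -4, -3, 1, -5, -12, -10, -7]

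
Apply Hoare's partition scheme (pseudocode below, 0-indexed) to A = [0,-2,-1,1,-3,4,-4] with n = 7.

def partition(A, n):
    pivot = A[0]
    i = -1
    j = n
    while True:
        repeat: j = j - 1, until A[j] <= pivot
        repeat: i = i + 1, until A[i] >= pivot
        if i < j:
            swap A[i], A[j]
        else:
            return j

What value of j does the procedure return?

3

pivot=0
j stops at 6 (-4), i stops at 0 (0); swap ⇒ [-4,-2,-1,1,-3,4,0]
j stops at 4 (-3), i stops at 3 (1); swap ⇒ [-4,-2,-1,-3,1,4,0]
j stops at 3, i stops at 4; i≥j ⇒ return 3. A=[-4,-2,-1,-3,1,4,0]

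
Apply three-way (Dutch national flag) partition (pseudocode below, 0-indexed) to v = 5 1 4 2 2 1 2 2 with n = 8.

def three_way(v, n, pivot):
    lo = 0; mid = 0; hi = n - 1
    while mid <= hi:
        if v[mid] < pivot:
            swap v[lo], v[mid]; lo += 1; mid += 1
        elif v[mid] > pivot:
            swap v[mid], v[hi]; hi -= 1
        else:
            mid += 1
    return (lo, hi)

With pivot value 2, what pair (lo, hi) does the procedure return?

(2, 5)

pivot = 2; lo=0, mid=0, hi=7
v[mid]=5>2: swap v[0],v[7]; hi=6 → 2 1 4 2 2 1 2 5
v[mid]=2=2: mid=1
v[mid]=1<2: swap v[0],v[1]; lo=1,mid=2 → 1 2 4 2 2 1 2 5
v[mid]=4>2: swap v[2],v[6]; hi=5 → 1 2 2 2 2 1 4 5
v[mid]=2=2: mid=3
v[mid]=2=2: mid=4
v[mid]=2=2: mid=5
v[mid]=1<2: swap v[1],v[5]; lo=2,mid=6 → 1 1 2 2 2 2 4 5
end: lo=2, hi=5; v = 1 1 2 2 2 2 4 5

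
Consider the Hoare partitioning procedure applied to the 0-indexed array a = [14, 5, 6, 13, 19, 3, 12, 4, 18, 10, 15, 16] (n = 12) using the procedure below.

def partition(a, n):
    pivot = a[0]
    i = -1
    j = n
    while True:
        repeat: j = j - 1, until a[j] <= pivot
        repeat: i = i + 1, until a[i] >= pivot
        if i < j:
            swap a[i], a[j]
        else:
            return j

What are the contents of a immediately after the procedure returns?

[10, 5, 6, 13, 4, 3, 12, 19, 18, 14, 15, 16]

pivot=14
j stops at 9 (10), i stops at 0 (14); swap ⇒ [10, 5, 6, 13, 19, 3, 12, 4, 18, 14, 15, 16]
j stops at 7 (4), i stops at 4 (19); swap ⇒ [10, 5, 6, 13, 4, 3, 12, 19, 18, 14, 15, 16]
j stops at 6, i stops at 7; i≥j ⇒ return 6. a=[10, 5, 6, 13, 4, 3, 12, 19, 18, 14, 15, 16]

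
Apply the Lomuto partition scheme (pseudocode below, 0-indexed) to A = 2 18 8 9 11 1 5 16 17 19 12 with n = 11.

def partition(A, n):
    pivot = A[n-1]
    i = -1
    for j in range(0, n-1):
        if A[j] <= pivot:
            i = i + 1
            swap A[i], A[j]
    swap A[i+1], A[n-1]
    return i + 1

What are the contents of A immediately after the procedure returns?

pivot=12, i=-1
j=0: 2≤12, i=0, swap(0,0) ⇒ 2 18 8 9 11 1 5 16 17 19 12
j=1: 18>12, skip
j=2: 8≤12, i=1, swap(1,2) ⇒ 2 8 18 9 11 1 5 16 17 19 12
j=3: 9≤12, i=2, swap(2,3) ⇒ 2 8 9 18 11 1 5 16 17 19 12
j=4: 11≤12, i=3, swap(3,4) ⇒ 2 8 9 11 18 1 5 16 17 19 12
j=5: 1≤12, i=4, swap(4,5) ⇒ 2 8 9 11 1 18 5 16 17 19 12
j=6: 5≤12, i=5, swap(5,6) ⇒ 2 8 9 11 1 5 18 16 17 19 12
j=7: 16>12, skip
j=8: 17>12, skip
j=9: 19>12, skip
swap(6,10) ⇒ 2 8 9 11 1 5 12 16 17 19 18; return 6

2 8 9 11 1 5 12 16 17 19 18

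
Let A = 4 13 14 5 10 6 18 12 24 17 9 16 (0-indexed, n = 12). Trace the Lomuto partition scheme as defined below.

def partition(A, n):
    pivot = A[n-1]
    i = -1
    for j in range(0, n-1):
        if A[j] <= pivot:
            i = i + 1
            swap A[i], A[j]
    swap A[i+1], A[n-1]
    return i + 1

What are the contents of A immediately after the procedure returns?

pivot=16, i=-1
j=0: 4≤16, i=0, swap(0,0) ⇒ 4 13 14 5 10 6 18 12 24 17 9 16
j=1: 13≤16, i=1, swap(1,1) ⇒ 4 13 14 5 10 6 18 12 24 17 9 16
j=2: 14≤16, i=2, swap(2,2) ⇒ 4 13 14 5 10 6 18 12 24 17 9 16
j=3: 5≤16, i=3, swap(3,3) ⇒ 4 13 14 5 10 6 18 12 24 17 9 16
j=4: 10≤16, i=4, swap(4,4) ⇒ 4 13 14 5 10 6 18 12 24 17 9 16
j=5: 6≤16, i=5, swap(5,5) ⇒ 4 13 14 5 10 6 18 12 24 17 9 16
j=6: 18>16, skip
j=7: 12≤16, i=6, swap(6,7) ⇒ 4 13 14 5 10 6 12 18 24 17 9 16
j=8: 24>16, skip
j=9: 17>16, skip
j=10: 9≤16, i=7, swap(7,10) ⇒ 4 13 14 5 10 6 12 9 24 17 18 16
swap(8,11) ⇒ 4 13 14 5 10 6 12 9 16 17 18 24; return 8

4 13 14 5 10 6 12 9 16 17 18 24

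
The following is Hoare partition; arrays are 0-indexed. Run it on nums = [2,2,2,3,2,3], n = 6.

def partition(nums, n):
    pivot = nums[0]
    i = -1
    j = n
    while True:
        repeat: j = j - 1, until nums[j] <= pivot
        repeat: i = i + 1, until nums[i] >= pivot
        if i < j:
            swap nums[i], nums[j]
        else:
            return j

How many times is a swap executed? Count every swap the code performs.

pivot=2
j stops at 4 (2), i stops at 0 (2); swap ⇒ [2,2,2,3,2,3]
j stops at 2 (2), i stops at 1 (2); swap ⇒ [2,2,2,3,2,3]
j stops at 1, i stops at 2; i≥j ⇒ return 1. nums=[2,2,2,3,2,3]

2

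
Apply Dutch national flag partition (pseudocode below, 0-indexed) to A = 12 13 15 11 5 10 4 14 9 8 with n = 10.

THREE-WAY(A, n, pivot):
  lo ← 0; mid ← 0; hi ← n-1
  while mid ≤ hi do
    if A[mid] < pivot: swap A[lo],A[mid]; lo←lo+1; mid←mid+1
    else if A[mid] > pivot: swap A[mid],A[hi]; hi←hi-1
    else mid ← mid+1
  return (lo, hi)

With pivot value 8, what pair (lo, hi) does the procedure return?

(2, 2)

pivot = 8; lo=0, mid=0, hi=9
A[mid]=12>8: swap A[0],A[9]; hi=8 → 8 13 15 11 5 10 4 14 9 12
A[mid]=8=8: mid=1
A[mid]=13>8: swap A[1],A[8]; hi=7 → 8 9 15 11 5 10 4 14 13 12
A[mid]=9>8: swap A[1],A[7]; hi=6 → 8 14 15 11 5 10 4 9 13 12
A[mid]=14>8: swap A[1],A[6]; hi=5 → 8 4 15 11 5 10 14 9 13 12
A[mid]=4<8: swap A[0],A[1]; lo=1,mid=2 → 4 8 15 11 5 10 14 9 13 12
A[mid]=15>8: swap A[2],A[5]; hi=4 → 4 8 10 11 5 15 14 9 13 12
A[mid]=10>8: swap A[2],A[4]; hi=3 → 4 8 5 11 10 15 14 9 13 12
A[mid]=5<8: swap A[1],A[2]; lo=2,mid=3 → 4 5 8 11 10 15 14 9 13 12
A[mid]=11>8: swap A[3],A[3]; hi=2 → 4 5 8 11 10 15 14 9 13 12
end: lo=2, hi=2; A = 4 5 8 11 10 15 14 9 13 12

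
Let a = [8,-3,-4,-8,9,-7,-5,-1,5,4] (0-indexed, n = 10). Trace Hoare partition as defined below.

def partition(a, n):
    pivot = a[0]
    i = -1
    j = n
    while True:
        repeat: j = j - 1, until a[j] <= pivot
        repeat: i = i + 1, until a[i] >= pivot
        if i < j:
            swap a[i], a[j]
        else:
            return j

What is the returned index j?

pivot=8
j stops at 9 (4), i stops at 0 (8); swap ⇒ [4,-3,-4,-8,9,-7,-5,-1,5,8]
j stops at 8 (5), i stops at 4 (9); swap ⇒ [4,-3,-4,-8,5,-7,-5,-1,9,8]
j stops at 7, i stops at 8; i≥j ⇒ return 7. a=[4,-3,-4,-8,5,-7,-5,-1,9,8]

7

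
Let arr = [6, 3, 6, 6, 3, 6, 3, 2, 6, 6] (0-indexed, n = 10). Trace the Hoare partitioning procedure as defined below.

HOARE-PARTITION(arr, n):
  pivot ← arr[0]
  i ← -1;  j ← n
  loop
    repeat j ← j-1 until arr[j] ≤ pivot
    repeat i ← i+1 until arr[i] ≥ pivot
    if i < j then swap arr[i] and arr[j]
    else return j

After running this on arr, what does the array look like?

[6, 3, 6, 2, 3, 3, 6, 6, 6, 6]

pivot = arr[0] = 6; i = -1, j = 10
j→9 (arr[9]=6≤6), i→0 (arr[0]=6≥6); i<j, swap → [6, 3, 6, 6, 3, 6, 3, 2, 6, 6]
j→8 (arr[8]=6≤6), i→2 (arr[2]=6≥6); i<j, swap → [6, 3, 6, 6, 3, 6, 3, 2, 6, 6]
j→7 (arr[7]=2≤6), i→3 (arr[3]=6≥6); i<j, swap → [6, 3, 6, 2, 3, 6, 3, 6, 6, 6]
j→6 (arr[6]=3≤6), i→5 (arr[5]=6≥6); i<j, swap → [6, 3, 6, 2, 3, 3, 6, 6, 6, 6]
j→5, i→6; i≥j, return j=5. arr = [6, 3, 6, 2, 3, 3, 6, 6, 6, 6]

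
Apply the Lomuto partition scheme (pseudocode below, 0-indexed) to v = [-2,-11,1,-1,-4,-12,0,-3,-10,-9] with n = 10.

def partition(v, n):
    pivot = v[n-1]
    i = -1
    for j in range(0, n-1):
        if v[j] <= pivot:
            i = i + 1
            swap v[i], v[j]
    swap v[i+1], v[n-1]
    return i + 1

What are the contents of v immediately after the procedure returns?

[-11,-12,-10,-9,-4,-2,0,-3,1,-1]

pivot=-9, i=-1
j=0: -2>-9, skip
j=1: -11≤-9, i=0, swap(0,1) ⇒ [-11,-2,1,-1,-4,-12,0,-3,-10,-9]
j=2: 1>-9, skip
j=3: -1>-9, skip
j=4: -4>-9, skip
j=5: -12≤-9, i=1, swap(1,5) ⇒ [-11,-12,1,-1,-4,-2,0,-3,-10,-9]
j=6: 0>-9, skip
j=7: -3>-9, skip
j=8: -10≤-9, i=2, swap(2,8) ⇒ [-11,-12,-10,-1,-4,-2,0,-3,1,-9]
swap(3,9) ⇒ [-11,-12,-10,-9,-4,-2,0,-3,1,-1]; return 3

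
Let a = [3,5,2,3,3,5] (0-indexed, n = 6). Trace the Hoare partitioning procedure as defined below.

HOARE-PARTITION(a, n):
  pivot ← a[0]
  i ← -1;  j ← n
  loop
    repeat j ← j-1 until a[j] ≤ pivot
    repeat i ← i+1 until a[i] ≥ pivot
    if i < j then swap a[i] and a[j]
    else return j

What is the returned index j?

2

pivot = a[0] = 3; i = -1, j = 6
j→4 (a[4]=3≤3), i→0 (a[0]=3≥3); i<j, swap → [3,5,2,3,3,5]
j→3 (a[3]=3≤3), i→1 (a[1]=5≥3); i<j, swap → [3,3,2,5,3,5]
j→2, i→3; i≥j, return j=2. a = [3,3,2,5,3,5]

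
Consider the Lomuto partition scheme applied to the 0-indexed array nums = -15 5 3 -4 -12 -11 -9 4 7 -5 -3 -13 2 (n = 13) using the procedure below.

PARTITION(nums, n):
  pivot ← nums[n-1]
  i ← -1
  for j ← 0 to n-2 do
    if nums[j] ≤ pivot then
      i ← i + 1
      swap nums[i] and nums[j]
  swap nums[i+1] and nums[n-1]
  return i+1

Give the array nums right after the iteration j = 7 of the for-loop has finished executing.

pivot = nums[12] = 2; i = -1
j=0: nums[0]=-15 ≤ 2 → i=0, swap nums[0],nums[0] (no change) → -15 5 3 -4 -12 -11 -9 4 7 -5 -3 -13 2
j=1: nums[1]=5 > 2 → no swap
j=2: nums[2]=3 > 2 → no swap
j=3: nums[3]=-4 ≤ 2 → i=1, swap nums[1],nums[3] → -15 -4 3 5 -12 -11 -9 4 7 -5 -3 -13 2
j=4: nums[4]=-12 ≤ 2 → i=2, swap nums[2],nums[4] → -15 -4 -12 5 3 -11 -9 4 7 -5 -3 -13 2
j=5: nums[5]=-11 ≤ 2 → i=3, swap nums[3],nums[5] → -15 -4 -12 -11 3 5 -9 4 7 -5 -3 -13 2
j=6: nums[6]=-9 ≤ 2 → i=4, swap nums[4],nums[6] → -15 -4 -12 -11 -9 5 3 4 7 -5 -3 -13 2
j=7: nums[7]=4 > 2 → no swap
(after j=7) nums = -15 -4 -12 -11 -9 5 3 4 7 -5 -3 -13 2

-15 -4 -12 -11 -9 5 3 4 7 -5 -3 -13 2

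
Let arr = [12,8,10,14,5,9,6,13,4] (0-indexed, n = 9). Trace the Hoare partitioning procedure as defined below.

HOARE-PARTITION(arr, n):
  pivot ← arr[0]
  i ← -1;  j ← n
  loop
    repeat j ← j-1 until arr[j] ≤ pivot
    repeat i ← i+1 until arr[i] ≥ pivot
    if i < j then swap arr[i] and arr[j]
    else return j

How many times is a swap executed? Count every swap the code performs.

2

pivot = arr[0] = 12; i = -1, j = 9
j→8 (arr[8]=4≤12), i→0 (arr[0]=12≥12); i<j, swap → [4,8,10,14,5,9,6,13,12]
j→6 (arr[6]=6≤12), i→3 (arr[3]=14≥12); i<j, swap → [4,8,10,6,5,9,14,13,12]
j→5, i→6; i≥j, return j=5. arr = [4,8,10,6,5,9,14,13,12]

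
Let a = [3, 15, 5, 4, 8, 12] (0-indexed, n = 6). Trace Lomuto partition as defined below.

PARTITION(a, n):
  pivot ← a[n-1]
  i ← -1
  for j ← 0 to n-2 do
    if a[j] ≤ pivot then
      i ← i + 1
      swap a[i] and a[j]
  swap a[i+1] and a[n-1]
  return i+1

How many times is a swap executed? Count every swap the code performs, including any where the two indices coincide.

5

pivot = a[5] = 12; i = -1
j=0: a[0]=3 ≤ 12 → i=0, swap a[0],a[0] (no change) → [3, 15, 5, 4, 8, 12]
j=1: a[1]=15 > 12 → no swap
j=2: a[2]=5 ≤ 12 → i=1, swap a[1],a[2] → [3, 5, 15, 4, 8, 12]
j=3: a[3]=4 ≤ 12 → i=2, swap a[2],a[3] → [3, 5, 4, 15, 8, 12]
j=4: a[4]=8 ≤ 12 → i=3, swap a[3],a[4] → [3, 5, 4, 8, 15, 12]
final swap a[4],a[5] → [3, 5, 4, 8, 12, 15]; return 4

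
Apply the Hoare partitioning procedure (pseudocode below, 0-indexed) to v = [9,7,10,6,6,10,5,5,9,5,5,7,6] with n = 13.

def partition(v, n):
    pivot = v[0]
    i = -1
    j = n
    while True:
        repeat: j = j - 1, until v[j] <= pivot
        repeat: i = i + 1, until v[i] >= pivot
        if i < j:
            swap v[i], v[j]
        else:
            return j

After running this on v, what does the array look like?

[6,7,7,6,6,5,5,5,5,9,10,10,9]

pivot=9
j stops at 12 (6), i stops at 0 (9); swap ⇒ [6,7,10,6,6,10,5,5,9,5,5,7,9]
j stops at 11 (7), i stops at 2 (10); swap ⇒ [6,7,7,6,6,10,5,5,9,5,5,10,9]
j stops at 10 (5), i stops at 5 (10); swap ⇒ [6,7,7,6,6,5,5,5,9,5,10,10,9]
j stops at 9 (5), i stops at 8 (9); swap ⇒ [6,7,7,6,6,5,5,5,5,9,10,10,9]
j stops at 8, i stops at 9; i≥j ⇒ return 8. v=[6,7,7,6,6,5,5,5,5,9,10,10,9]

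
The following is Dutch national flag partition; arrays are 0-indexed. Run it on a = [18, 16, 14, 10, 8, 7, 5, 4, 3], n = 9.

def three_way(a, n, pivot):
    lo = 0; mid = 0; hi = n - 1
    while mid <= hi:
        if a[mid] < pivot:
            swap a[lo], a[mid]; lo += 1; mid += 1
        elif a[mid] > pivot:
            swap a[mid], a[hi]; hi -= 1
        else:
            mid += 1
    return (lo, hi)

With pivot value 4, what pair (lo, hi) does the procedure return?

(1, 1)

lo=0 mid=0 hi=8
18>4: swap(0,8), hi=7 ⇒ [3, 16, 14, 10, 8, 7, 5, 4, 18]
3<4: swap(0,0), lo=1 mid=1 ⇒ [3, 16, 14, 10, 8, 7, 5, 4, 18]
16>4: swap(1,7), hi=6 ⇒ [3, 4, 14, 10, 8, 7, 5, 16, 18]
4=4: mid=2
14>4: swap(2,6), hi=5 ⇒ [3, 4, 5, 10, 8, 7, 14, 16, 18]
5>4: swap(2,5), hi=4 ⇒ [3, 4, 7, 10, 8, 5, 14, 16, 18]
7>4: swap(2,4), hi=3 ⇒ [3, 4, 8, 10, 7, 5, 14, 16, 18]
8>4: swap(2,3), hi=2 ⇒ [3, 4, 10, 8, 7, 5, 14, 16, 18]
10>4: swap(2,2), hi=1 ⇒ [3, 4, 10, 8, 7, 5, 14, 16, 18]
done. lo=1 hi=1; a=[3, 4, 10, 8, 7, 5, 14, 16, 18]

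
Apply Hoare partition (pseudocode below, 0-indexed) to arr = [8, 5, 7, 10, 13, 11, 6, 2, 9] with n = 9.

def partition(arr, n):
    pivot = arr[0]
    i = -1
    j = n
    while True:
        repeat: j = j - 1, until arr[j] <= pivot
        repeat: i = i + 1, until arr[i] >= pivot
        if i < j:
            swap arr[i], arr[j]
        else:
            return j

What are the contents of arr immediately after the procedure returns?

[2, 5, 7, 6, 13, 11, 10, 8, 9]

pivot = arr[0] = 8; i = -1, j = 9
j→7 (arr[7]=2≤8), i→0 (arr[0]=8≥8); i<j, swap → [2, 5, 7, 10, 13, 11, 6, 8, 9]
j→6 (arr[6]=6≤8), i→3 (arr[3]=10≥8); i<j, swap → [2, 5, 7, 6, 13, 11, 10, 8, 9]
j→3, i→4; i≥j, return j=3. arr = [2, 5, 7, 6, 13, 11, 10, 8, 9]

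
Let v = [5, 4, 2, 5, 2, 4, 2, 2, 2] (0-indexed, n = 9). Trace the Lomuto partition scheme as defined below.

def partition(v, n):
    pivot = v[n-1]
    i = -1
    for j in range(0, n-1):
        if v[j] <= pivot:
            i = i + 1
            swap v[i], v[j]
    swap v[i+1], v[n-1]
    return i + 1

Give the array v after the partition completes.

[2, 2, 2, 2, 2, 4, 5, 5, 4]

pivot=2, i=-1
j=0: 5>2, skip
j=1: 4>2, skip
j=2: 2≤2, i=0, swap(0,2) ⇒ [2, 4, 5, 5, 2, 4, 2, 2, 2]
j=3: 5>2, skip
j=4: 2≤2, i=1, swap(1,4) ⇒ [2, 2, 5, 5, 4, 4, 2, 2, 2]
j=5: 4>2, skip
j=6: 2≤2, i=2, swap(2,6) ⇒ [2, 2, 2, 5, 4, 4, 5, 2, 2]
j=7: 2≤2, i=3, swap(3,7) ⇒ [2, 2, 2, 2, 4, 4, 5, 5, 2]
swap(4,8) ⇒ [2, 2, 2, 2, 2, 4, 5, 5, 4]; return 4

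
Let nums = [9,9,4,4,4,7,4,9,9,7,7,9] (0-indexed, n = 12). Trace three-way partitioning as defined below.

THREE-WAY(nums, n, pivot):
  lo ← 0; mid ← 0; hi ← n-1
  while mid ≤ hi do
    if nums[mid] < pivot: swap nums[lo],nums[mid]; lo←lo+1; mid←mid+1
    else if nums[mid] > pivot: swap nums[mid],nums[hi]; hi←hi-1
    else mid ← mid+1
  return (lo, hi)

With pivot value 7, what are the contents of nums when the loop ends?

[4,4,4,4,7,7,7,9,9,9,9,9]

pivot = 7; lo=0, mid=0, hi=11
nums[mid]=9>7: swap nums[0],nums[11]; hi=10 → [9,9,4,4,4,7,4,9,9,7,7,9]
nums[mid]=9>7: swap nums[0],nums[10]; hi=9 → [7,9,4,4,4,7,4,9,9,7,9,9]
nums[mid]=7=7: mid=1
nums[mid]=9>7: swap nums[1],nums[9]; hi=8 → [7,7,4,4,4,7,4,9,9,9,9,9]
nums[mid]=7=7: mid=2
nums[mid]=4<7: swap nums[0],nums[2]; lo=1,mid=3 → [4,7,7,4,4,7,4,9,9,9,9,9]
nums[mid]=4<7: swap nums[1],nums[3]; lo=2,mid=4 → [4,4,7,7,4,7,4,9,9,9,9,9]
nums[mid]=4<7: swap nums[2],nums[4]; lo=3,mid=5 → [4,4,4,7,7,7,4,9,9,9,9,9]
nums[mid]=7=7: mid=6
nums[mid]=4<7: swap nums[3],nums[6]; lo=4,mid=7 → [4,4,4,4,7,7,7,9,9,9,9,9]
nums[mid]=9>7: swap nums[7],nums[8]; hi=7 → [4,4,4,4,7,7,7,9,9,9,9,9]
nums[mid]=9>7: swap nums[7],nums[7]; hi=6 → [4,4,4,4,7,7,7,9,9,9,9,9]
end: lo=4, hi=6; nums = [4,4,4,4,7,7,7,9,9,9,9,9]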